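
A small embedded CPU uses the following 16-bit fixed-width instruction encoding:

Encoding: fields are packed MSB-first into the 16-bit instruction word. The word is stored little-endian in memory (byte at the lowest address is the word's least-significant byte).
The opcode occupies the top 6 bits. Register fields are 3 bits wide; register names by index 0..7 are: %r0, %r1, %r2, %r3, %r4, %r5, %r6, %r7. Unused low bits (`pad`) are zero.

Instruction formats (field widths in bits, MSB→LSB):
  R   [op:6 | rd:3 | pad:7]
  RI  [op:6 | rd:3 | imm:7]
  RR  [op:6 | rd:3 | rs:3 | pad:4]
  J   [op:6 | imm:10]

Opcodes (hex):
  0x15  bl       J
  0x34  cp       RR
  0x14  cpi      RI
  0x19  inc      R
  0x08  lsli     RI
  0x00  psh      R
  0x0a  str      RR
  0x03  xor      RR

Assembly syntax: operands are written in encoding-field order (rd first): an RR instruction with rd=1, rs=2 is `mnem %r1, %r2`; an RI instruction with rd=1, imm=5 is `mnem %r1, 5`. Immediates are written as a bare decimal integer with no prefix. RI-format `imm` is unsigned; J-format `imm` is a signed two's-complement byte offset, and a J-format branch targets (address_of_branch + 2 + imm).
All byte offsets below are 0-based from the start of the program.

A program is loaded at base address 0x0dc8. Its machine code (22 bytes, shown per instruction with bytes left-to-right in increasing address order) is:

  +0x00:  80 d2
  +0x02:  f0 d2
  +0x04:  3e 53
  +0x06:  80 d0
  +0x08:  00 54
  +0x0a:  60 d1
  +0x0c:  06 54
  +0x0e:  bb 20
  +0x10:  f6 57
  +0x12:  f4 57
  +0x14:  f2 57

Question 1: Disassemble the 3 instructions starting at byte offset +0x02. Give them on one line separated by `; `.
cp %r5, %r7; cpi %r6, 62; cp %r1, %r0

[02] f0 d2 → 0xd2f0
  opcode bits[15:10]=0x34: cp/RR
  rd@[9:7]=0x5 ⇒ %r5
  rs@[6:4]=0x7 ⇒ %r7
[04] 3e 53 → 0x533e
  opcode bits[15:10]=0x14: cpi/RI
  rd@[9:7]=0x6 ⇒ %r6
  imm@[6:0]=0x3e ⇒ 62
[06] 80 d0 → 0xd080
  opcode bits[15:10]=0x34: cp/RR
  rd@[9:7]=0x1 ⇒ %r1
  rs@[6:4]=0x0 ⇒ %r0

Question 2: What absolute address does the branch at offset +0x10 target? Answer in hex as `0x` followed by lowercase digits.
+0x10: f6 57 ⇒ word 0x57f6 (little)
  opcode bits[15:10]=0x15: bl/J
  imm@[9:0]=0x3f6 (s10→-10) ⇒ -10
  target = base 0x0dc8 + off 0x10 + 2 + imm -10 = 0x0dd0

0x0dd0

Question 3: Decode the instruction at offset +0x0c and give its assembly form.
+0x0c: 06 54 ⇒ word 0x5406 (little)
  top 6b → 0x15 → bl [J]
  imm@[9:0]=0x6 ⇒ 6

bl 6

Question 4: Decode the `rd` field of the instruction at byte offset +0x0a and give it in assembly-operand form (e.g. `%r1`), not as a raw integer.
%r2

off 0x0a: read 60 d1 as little → 0xd160
  opcode bits[15:10]=0x34: cp/RR
  rd@[9:7]=0x2 ⇒ %r2
  rs@[6:4]=0x6 ⇒ %r6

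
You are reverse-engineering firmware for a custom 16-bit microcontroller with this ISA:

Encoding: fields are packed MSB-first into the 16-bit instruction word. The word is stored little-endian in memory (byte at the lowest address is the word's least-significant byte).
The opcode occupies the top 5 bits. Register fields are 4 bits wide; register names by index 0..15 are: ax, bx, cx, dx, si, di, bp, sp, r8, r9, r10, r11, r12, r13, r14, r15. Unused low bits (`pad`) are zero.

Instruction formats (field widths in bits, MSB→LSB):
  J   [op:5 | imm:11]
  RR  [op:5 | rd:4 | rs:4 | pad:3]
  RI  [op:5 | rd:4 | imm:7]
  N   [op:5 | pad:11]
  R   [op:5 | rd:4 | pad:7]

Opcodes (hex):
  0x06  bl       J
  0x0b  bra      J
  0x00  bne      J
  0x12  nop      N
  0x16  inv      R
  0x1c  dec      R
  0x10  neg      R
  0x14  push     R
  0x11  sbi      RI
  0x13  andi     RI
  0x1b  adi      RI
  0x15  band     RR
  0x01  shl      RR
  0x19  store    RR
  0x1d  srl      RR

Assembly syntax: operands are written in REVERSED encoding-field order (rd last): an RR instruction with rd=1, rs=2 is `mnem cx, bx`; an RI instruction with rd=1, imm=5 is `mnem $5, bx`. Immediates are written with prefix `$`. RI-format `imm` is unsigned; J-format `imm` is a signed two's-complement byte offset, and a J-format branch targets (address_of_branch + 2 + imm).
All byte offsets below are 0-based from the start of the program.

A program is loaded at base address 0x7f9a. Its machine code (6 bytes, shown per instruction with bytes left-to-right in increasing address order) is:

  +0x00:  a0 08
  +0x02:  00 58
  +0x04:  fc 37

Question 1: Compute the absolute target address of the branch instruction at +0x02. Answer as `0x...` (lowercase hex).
@+02  little-endian(00 58) = 0x5800
  top 5b → 0xb → bra [J]
  [10:0] imm=0 = $0
  target = base 0x7f9a + off 0x02 + 2 + imm 0 = 0x7f9e

0x7f9e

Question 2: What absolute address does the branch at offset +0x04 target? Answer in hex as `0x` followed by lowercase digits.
0x7f9c

off 0x04: read fc 37 as little → 0x37fc
  opcode bits[15:11]=0x6: bl/J
  [10:0] imm=2044 (s11→-4) = $-4
  target = base 0x7f9a + off 0x04 + 2 + imm -4 = 0x7f9c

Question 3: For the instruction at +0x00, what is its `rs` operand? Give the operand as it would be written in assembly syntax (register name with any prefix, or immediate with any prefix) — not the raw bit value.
si

+0x00: a0 08 ⇒ word 0x08a0 (little)
  opcode bits[15:11]=0x1: shl/RR
  [10:7] rd=1 = bx
  [6:3] rs=4 = si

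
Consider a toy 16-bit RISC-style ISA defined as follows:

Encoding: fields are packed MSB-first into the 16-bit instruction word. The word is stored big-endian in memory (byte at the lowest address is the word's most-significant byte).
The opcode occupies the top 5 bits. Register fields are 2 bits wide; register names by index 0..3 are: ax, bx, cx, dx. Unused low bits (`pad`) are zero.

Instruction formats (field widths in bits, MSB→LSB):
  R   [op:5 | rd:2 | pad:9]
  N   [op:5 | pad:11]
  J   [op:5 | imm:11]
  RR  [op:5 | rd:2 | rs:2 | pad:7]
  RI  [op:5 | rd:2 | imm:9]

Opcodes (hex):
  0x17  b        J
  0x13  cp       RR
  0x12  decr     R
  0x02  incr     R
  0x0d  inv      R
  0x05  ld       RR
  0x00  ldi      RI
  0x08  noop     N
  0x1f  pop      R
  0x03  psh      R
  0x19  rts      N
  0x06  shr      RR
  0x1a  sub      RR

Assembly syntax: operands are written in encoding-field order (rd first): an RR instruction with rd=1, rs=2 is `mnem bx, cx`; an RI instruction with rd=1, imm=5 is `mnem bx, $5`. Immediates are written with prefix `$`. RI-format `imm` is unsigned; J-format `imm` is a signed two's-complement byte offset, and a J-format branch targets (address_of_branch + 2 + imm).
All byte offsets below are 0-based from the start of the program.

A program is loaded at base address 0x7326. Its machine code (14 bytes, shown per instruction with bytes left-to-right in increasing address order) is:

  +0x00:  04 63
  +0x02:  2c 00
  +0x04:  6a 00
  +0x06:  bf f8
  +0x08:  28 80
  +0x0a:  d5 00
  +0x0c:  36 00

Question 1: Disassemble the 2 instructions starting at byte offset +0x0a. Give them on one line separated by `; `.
+0x0a: d5 00 ⇒ word 0xd500 (big)
  top 5b → 0x1a → sub [RR]
  [10:9] rd=2 = cx
  [8:7] rs=2 = cx
+0x0c: 36 00 ⇒ word 0x3600 (big)
  top 5b → 0x6 → shr [RR]
  [10:9] rd=3 = dx
  [8:7] rs=0 = ax

sub cx, cx; shr dx, ax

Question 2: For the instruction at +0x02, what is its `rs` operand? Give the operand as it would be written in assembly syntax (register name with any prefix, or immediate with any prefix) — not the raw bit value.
off 0x02: read 2c 00 as big → 0x2c00
  op=0x2c00>>11=0x5 ⇒ ld (RR)
  rd@[10:9]=0x2 ⇒ cx
  rs@[8:7]=0x0 ⇒ ax

ax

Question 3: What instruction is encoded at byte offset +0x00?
+0x00: 04 63 ⇒ word 0x0463 (big)
  op=0x0463>>11=0x0 ⇒ ldi (RI)
  rd: (w>>9)&0x3=0x2 → cx
  imm: (w>>0)&0x1ff=0x63 → $99

ldi cx, $99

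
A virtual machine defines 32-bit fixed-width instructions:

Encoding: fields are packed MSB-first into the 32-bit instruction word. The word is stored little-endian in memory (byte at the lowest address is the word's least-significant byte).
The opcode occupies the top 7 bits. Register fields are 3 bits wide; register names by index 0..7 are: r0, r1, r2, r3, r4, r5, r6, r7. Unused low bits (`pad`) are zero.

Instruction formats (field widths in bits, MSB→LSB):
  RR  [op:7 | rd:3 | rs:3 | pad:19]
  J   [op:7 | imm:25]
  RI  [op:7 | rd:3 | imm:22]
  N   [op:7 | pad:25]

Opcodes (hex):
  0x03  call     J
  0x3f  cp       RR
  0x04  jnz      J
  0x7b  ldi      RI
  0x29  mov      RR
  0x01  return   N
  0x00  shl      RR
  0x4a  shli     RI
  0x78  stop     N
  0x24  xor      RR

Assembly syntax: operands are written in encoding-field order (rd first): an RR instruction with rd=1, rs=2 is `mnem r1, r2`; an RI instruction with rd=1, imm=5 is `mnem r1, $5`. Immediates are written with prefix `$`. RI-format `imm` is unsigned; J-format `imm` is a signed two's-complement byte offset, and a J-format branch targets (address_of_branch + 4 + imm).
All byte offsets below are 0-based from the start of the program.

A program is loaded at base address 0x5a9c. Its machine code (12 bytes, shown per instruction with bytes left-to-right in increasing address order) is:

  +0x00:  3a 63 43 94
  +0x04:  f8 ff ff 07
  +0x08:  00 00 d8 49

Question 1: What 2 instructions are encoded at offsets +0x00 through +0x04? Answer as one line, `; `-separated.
shli r1, $222010; call $-8

[00] 3a 63 43 94 → 0x9443633a
  top 7b → 0x4a → shli [RI]
  rd@[24:22]=0x1 ⇒ r1
  imm@[21:0]=0x3633a ⇒ $222010
[04] f8 ff ff 07 → 0x07fffff8
  top 7b → 0x3 → call [J]
  imm@[24:0]=0x1fffff8 (s25→-8) ⇒ $-8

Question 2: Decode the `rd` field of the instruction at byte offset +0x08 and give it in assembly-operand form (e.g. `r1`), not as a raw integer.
[08] 00 00 d8 49 → 0x49d80000
  opcode bits[31:25]=0x24: xor/RR
  rd@[24:22]=0x7 ⇒ r7
  rs@[21:19]=0x3 ⇒ r3

r7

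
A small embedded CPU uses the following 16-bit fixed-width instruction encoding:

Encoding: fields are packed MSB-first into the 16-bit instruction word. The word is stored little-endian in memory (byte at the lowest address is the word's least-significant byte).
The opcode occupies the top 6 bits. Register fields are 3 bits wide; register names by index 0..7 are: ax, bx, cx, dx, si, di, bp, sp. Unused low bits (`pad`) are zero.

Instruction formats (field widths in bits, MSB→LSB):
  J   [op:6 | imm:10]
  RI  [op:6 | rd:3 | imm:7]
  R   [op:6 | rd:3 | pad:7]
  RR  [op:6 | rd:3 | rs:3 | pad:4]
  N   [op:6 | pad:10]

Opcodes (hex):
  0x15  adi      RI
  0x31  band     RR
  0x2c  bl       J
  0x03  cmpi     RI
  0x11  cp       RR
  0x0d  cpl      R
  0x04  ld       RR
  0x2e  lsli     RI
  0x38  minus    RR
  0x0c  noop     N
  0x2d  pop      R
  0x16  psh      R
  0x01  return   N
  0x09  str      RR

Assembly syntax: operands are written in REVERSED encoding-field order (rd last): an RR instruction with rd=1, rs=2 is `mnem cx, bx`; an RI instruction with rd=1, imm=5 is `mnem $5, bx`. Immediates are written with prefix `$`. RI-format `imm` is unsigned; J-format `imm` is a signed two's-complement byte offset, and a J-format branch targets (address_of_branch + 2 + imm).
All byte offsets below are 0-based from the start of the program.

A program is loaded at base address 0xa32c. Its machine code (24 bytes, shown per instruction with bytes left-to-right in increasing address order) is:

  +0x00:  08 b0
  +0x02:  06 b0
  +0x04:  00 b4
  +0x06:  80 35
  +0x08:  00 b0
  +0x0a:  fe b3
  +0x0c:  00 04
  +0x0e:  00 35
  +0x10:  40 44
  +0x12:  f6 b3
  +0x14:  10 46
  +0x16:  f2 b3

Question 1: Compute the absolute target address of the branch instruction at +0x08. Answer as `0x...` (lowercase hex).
0xa336

+0x08: 00 b0 ⇒ word 0xb000 (little)
  top 6b → 0x2c → bl [J]
  [9:0] imm=0 = $0
  target = base 0xa32c + off 0x08 + 2 + imm 0 = 0xa336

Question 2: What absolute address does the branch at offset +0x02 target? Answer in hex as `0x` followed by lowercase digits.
0xa336

off 0x02: read 06 b0 as little → 0xb006
  op=0xb006>>10=0x2c ⇒ bl (J)
  [9:0] imm=6 = $6
  target = base 0xa32c + off 0x02 + 2 + imm 6 = 0xa336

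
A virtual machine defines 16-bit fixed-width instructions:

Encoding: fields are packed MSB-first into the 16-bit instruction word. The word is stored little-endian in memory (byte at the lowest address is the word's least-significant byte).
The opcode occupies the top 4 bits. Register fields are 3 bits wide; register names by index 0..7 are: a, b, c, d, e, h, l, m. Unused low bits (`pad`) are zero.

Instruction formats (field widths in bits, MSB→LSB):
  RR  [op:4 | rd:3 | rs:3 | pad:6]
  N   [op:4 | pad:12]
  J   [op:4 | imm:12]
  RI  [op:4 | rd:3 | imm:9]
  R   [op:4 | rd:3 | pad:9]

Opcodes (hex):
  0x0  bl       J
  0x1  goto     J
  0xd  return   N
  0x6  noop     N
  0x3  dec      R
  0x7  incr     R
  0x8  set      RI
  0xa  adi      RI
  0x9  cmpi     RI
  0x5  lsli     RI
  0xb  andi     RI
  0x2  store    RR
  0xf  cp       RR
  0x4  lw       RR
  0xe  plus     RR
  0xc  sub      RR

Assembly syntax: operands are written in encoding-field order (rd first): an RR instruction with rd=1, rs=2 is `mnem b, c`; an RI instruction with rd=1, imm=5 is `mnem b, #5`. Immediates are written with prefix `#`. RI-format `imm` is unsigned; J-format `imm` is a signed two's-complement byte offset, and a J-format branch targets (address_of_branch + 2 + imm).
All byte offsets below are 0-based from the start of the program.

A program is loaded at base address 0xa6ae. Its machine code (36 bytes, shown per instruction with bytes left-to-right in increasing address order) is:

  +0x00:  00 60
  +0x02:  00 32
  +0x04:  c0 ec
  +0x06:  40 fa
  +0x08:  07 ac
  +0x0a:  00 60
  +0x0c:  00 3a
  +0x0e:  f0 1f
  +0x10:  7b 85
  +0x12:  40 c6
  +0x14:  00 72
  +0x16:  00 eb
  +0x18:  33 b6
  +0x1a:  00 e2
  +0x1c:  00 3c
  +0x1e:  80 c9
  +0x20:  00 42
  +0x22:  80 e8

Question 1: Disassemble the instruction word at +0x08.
@+08  little-endian(07 ac) = 0xac07
  top 4b → 0xa → adi [RI]
  [11:9] rd=6 = l
  [8:0] imm=7 = #7

adi l, #7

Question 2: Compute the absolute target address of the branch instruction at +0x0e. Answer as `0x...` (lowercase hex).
@+0e  little-endian(f0 1f) = 0x1ff0
  top 4b → 0x1 → goto [J]
  [11:0] imm=4080 (s12→-16) = #-16
  target = base 0xa6ae + off 0x0e + 2 + imm -16 = 0xa6ae

0xa6ae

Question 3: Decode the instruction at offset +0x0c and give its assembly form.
off 0x0c: read 00 3a as little → 0x3a00
  opcode bits[15:12]=0x3: dec/R
  rd: (w>>9)&0x7=0x5 → h

dec h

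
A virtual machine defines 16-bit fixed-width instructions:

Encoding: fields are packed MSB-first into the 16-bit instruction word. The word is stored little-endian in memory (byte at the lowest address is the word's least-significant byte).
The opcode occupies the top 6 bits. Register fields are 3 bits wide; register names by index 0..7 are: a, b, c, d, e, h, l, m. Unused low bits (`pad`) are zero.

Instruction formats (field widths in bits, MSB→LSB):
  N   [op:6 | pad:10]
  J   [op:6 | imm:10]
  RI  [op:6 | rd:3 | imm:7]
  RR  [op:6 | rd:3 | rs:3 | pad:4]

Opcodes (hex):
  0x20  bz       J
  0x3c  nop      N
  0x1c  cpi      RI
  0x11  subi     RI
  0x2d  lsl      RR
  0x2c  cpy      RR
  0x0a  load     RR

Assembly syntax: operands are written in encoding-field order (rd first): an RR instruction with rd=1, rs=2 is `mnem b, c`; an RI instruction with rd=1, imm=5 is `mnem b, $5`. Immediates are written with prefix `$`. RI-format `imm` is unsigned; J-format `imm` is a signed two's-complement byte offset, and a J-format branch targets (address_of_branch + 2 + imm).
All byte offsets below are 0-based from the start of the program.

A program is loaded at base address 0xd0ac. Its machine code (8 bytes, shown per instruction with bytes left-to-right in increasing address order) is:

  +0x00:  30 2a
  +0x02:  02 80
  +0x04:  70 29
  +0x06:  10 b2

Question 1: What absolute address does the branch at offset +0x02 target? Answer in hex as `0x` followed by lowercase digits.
[02] 02 80 → 0x8002
  op=0x8002>>10=0x20 ⇒ bz (J)
  imm: (w>>0)&0x3ff=0x2 → $2
  target = base 0xd0ac + off 0x02 + 2 + imm 2 = 0xd0b2

0xd0b2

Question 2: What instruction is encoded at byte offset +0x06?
cpy e, b

[06] 10 b2 → 0xb210
  top 6b → 0x2c → cpy [RR]
  rd@[9:7]=0x4 ⇒ e
  rs@[6:4]=0x1 ⇒ b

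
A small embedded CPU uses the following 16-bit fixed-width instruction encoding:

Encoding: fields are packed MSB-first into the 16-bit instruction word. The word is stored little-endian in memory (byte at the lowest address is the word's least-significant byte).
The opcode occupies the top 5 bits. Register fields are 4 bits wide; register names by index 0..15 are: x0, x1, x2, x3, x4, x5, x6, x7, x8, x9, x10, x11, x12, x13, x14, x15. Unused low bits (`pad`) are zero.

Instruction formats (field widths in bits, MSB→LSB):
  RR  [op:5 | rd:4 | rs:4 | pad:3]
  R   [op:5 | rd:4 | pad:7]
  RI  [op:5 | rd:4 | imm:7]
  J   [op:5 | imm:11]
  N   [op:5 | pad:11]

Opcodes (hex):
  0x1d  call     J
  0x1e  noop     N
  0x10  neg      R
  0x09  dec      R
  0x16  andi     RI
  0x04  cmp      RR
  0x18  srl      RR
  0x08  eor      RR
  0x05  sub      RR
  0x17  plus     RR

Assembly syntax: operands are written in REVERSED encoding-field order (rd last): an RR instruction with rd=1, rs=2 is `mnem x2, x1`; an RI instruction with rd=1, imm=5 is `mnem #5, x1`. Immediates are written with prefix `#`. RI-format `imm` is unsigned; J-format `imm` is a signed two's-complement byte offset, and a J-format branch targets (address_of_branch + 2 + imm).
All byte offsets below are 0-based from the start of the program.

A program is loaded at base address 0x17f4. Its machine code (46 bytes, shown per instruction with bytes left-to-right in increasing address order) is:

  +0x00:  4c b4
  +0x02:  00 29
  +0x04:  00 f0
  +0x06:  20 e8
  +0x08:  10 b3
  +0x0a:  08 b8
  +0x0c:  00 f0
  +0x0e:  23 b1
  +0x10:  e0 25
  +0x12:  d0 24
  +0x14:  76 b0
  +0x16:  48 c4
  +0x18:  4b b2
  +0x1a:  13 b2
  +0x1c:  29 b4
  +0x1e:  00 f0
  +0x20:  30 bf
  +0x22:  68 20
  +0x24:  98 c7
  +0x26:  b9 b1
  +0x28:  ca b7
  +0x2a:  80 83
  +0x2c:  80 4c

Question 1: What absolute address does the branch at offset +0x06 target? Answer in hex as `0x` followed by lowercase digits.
@+06  little-endian(20 e8) = 0xe820
  top 5b → 0x1d → call [J]
  [10:0] imm=32 = #32
  target = base 0x17f4 + off 0x06 + 2 + imm 32 = 0x181c

0x181c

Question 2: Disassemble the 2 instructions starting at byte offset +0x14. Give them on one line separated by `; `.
off 0x14: read 76 b0 as little → 0xb076
  top 5b → 0x16 → andi [RI]
  rd: (w>>7)&0xf=0x0 → x0
  imm: (w>>0)&0x7f=0x76 → #118
off 0x16: read 48 c4 as little → 0xc448
  top 5b → 0x18 → srl [RR]
  rd: (w>>7)&0xf=0x8 → x8
  rs: (w>>3)&0xf=0x9 → x9

andi #118, x0; srl x9, x8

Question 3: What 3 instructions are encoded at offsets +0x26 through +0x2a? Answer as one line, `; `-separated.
+0x26: b9 b1 ⇒ word 0xb1b9 (little)
  op=0xb1b9>>11=0x16 ⇒ andi (RI)
  [10:7] rd=3 = x3
  [6:0] imm=57 = #57
+0x28: ca b7 ⇒ word 0xb7ca (little)
  op=0xb7ca>>11=0x16 ⇒ andi (RI)
  [10:7] rd=15 = x15
  [6:0] imm=74 = #74
+0x2a: 80 83 ⇒ word 0x8380 (little)
  op=0x8380>>11=0x10 ⇒ neg (R)
  [10:7] rd=7 = x7

andi #57, x3; andi #74, x15; neg x7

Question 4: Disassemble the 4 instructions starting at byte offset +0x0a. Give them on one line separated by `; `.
off 0x0a: read 08 b8 as little → 0xb808
  op=0xb808>>11=0x17 ⇒ plus (RR)
  rd@[10:7]=0x0 ⇒ x0
  rs@[6:3]=0x1 ⇒ x1
off 0x0c: read 00 f0 as little → 0xf000
  op=0xf000>>11=0x1e ⇒ noop (N)
off 0x0e: read 23 b1 as little → 0xb123
  op=0xb123>>11=0x16 ⇒ andi (RI)
  rd@[10:7]=0x2 ⇒ x2
  imm@[6:0]=0x23 ⇒ #35
off 0x10: read e0 25 as little → 0x25e0
  op=0x25e0>>11=0x4 ⇒ cmp (RR)
  rd@[10:7]=0xb ⇒ x11
  rs@[6:3]=0xc ⇒ x12

plus x1, x0; noop; andi #35, x2; cmp x12, x11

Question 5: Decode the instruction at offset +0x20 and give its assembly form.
plus x6, x14

[20] 30 bf → 0xbf30
  opcode bits[15:11]=0x17: plus/RR
  [10:7] rd=14 = x14
  [6:3] rs=6 = x6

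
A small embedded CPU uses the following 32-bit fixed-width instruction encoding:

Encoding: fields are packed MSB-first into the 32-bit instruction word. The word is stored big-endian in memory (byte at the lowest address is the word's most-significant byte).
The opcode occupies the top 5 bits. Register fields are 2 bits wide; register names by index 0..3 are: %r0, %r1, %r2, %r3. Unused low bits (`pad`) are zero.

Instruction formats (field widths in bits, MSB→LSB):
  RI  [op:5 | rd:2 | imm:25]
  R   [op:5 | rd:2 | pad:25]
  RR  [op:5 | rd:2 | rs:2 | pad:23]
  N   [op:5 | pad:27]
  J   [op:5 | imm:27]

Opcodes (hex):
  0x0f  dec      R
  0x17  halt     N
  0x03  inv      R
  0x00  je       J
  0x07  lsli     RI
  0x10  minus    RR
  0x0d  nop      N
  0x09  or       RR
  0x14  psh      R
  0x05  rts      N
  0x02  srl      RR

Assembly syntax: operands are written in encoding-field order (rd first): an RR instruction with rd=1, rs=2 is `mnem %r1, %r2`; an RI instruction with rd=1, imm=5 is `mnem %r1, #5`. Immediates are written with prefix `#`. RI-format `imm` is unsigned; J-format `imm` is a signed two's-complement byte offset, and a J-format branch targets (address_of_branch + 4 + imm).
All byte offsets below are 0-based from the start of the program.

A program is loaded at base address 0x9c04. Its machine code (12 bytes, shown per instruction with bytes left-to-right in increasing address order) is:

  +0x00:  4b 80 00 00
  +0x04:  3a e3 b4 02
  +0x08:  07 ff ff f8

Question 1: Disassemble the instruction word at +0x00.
@+00  big-endian(4b 80 00 00) = 0x4b800000
  opcode bits[31:27]=0x9: or/RR
  [26:25] rd=1 = %r1
  [24:23] rs=3 = %r3

or %r1, %r3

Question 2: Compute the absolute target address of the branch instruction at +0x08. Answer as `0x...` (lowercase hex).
off 0x08: read 07 ff ff f8 as big → 0x07fffff8
  opcode bits[31:27]=0x0: je/J
  imm: (w>>0)&0x7ffffff=0x7fffff8 (s27→-8) → #-8
  target = base 0x9c04 + off 0x08 + 4 + imm -8 = 0x9c08

0x9c08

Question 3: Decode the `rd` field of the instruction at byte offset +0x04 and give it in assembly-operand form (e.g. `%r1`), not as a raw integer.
%r1

+0x04: 3a e3 b4 02 ⇒ word 0x3ae3b402 (big)
  op=0x3ae3b402>>27=0x7 ⇒ lsli (RI)
  [26:25] rd=1 = %r1
  [24:0] imm=14922754 = #14922754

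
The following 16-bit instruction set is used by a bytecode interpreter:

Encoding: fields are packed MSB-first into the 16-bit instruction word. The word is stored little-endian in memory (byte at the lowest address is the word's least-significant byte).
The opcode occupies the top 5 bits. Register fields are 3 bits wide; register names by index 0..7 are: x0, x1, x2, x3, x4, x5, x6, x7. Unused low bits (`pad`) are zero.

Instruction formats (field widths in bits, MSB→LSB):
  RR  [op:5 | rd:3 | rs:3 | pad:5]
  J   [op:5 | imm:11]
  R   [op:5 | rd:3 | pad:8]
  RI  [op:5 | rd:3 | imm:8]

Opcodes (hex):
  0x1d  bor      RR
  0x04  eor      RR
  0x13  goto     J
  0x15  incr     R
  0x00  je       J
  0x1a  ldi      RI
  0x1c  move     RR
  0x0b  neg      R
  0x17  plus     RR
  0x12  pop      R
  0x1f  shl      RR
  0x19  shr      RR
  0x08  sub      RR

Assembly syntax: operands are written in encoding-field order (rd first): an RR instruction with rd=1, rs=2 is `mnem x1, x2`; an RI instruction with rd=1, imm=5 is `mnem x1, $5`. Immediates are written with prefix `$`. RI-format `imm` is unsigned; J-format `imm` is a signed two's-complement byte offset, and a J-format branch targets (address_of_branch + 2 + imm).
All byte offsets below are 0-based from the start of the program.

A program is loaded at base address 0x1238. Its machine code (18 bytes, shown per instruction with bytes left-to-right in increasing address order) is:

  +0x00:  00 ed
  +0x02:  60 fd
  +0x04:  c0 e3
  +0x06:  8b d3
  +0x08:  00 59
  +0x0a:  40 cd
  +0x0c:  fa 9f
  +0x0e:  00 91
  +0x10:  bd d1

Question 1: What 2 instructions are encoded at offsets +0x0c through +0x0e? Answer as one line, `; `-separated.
+0x0c: fa 9f ⇒ word 0x9ffa (little)
  opcode bits[15:11]=0x13: goto/J
  imm@[10:0]=0x7fa (s11→-6) ⇒ $-6
+0x0e: 00 91 ⇒ word 0x9100 (little)
  opcode bits[15:11]=0x12: pop/R
  rd@[10:8]=0x1 ⇒ x1

goto $-6; pop x1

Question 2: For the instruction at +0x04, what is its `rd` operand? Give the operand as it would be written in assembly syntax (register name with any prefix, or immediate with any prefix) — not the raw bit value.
x3

@+04  little-endian(c0 e3) = 0xe3c0
  top 5b → 0x1c → move [RR]
  rd@[10:8]=0x3 ⇒ x3
  rs@[7:5]=0x6 ⇒ x6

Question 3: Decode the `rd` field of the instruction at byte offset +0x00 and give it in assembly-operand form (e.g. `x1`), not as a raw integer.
x5

off 0x00: read 00 ed as little → 0xed00
  opcode bits[15:11]=0x1d: bor/RR
  rd: (w>>8)&0x7=0x5 → x5
  rs: (w>>5)&0x7=0x0 → x0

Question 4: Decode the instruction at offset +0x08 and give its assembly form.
@+08  little-endian(00 59) = 0x5900
  op=0x5900>>11=0xb ⇒ neg (R)
  [10:8] rd=1 = x1

neg x1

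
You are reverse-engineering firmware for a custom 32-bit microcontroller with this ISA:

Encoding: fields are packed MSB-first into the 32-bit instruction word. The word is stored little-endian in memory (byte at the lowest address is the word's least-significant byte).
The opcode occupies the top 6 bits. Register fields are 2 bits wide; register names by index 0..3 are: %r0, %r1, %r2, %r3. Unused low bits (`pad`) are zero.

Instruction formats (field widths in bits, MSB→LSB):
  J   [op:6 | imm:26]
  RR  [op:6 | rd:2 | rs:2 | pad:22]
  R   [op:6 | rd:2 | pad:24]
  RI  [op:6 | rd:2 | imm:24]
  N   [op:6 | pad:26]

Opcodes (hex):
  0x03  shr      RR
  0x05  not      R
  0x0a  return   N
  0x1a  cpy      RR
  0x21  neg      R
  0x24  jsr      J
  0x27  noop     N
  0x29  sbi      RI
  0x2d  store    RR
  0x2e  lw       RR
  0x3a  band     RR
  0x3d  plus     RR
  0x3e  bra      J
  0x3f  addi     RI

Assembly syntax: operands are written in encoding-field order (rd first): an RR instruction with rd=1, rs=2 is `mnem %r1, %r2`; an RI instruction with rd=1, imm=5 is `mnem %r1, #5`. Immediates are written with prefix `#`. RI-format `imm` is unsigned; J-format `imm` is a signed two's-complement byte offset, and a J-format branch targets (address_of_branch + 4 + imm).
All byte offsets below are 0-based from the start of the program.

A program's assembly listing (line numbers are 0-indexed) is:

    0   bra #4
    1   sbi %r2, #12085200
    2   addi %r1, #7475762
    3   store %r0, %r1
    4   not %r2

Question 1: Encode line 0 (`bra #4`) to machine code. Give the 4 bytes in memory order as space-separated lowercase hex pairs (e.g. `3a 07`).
04 00 00 f8

line 0 (bra): pack op=0x3e:6|imm=4:26 = 0xf8000004; little→ 04 00 00 f8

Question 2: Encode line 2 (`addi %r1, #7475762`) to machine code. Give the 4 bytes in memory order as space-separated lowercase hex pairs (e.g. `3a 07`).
L2: addi op=0x3f:6|rd=1:2|imm=7475762:24 ⇒ 0xfd721232 ⇒ little 32 12 72 fd

32 12 72 fd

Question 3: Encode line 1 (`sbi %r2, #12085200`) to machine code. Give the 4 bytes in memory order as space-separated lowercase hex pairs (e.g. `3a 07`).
L1: sbi op=0x29:6|rd=2:2|imm=12085200:24 ⇒ 0xa6b867d0 ⇒ little d0 67 b8 a6

d0 67 b8 a6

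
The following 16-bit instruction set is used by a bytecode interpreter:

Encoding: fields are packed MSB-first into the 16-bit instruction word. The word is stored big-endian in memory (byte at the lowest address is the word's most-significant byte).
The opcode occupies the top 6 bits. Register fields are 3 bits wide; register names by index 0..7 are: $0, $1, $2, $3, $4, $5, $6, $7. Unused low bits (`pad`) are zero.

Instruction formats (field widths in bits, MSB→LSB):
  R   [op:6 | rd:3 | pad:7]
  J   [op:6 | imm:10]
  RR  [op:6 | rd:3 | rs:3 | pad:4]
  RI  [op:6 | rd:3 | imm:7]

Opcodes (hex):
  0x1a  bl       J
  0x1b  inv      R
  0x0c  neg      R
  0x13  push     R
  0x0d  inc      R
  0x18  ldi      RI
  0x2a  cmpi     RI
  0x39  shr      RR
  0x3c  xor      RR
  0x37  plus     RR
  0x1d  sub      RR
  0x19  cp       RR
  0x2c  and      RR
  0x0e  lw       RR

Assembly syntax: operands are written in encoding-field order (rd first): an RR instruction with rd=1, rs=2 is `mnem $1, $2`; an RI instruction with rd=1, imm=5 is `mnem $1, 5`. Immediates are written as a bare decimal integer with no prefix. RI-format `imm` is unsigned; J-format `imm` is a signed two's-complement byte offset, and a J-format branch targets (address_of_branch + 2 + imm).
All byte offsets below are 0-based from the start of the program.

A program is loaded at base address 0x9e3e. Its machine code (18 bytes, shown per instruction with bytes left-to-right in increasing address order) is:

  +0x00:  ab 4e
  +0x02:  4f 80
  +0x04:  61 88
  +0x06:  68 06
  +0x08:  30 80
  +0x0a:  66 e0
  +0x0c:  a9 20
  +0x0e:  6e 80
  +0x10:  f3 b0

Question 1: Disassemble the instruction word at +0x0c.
cmpi $2, 32

off 0x0c: read a9 20 as big → 0xa920
  op=0xa920>>10=0x2a ⇒ cmpi (RI)
  [9:7] rd=2 = $2
  [6:0] imm=32 = 32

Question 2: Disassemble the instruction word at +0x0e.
inv $5

@+0e  big-endian(6e 80) = 0x6e80
  opcode bits[15:10]=0x1b: inv/R
  [9:7] rd=5 = $5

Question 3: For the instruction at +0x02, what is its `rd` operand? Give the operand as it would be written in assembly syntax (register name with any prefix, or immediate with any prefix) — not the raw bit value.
$7

off 0x02: read 4f 80 as big → 0x4f80
  opcode bits[15:10]=0x13: push/R
  rd: (w>>7)&0x7=0x7 → $7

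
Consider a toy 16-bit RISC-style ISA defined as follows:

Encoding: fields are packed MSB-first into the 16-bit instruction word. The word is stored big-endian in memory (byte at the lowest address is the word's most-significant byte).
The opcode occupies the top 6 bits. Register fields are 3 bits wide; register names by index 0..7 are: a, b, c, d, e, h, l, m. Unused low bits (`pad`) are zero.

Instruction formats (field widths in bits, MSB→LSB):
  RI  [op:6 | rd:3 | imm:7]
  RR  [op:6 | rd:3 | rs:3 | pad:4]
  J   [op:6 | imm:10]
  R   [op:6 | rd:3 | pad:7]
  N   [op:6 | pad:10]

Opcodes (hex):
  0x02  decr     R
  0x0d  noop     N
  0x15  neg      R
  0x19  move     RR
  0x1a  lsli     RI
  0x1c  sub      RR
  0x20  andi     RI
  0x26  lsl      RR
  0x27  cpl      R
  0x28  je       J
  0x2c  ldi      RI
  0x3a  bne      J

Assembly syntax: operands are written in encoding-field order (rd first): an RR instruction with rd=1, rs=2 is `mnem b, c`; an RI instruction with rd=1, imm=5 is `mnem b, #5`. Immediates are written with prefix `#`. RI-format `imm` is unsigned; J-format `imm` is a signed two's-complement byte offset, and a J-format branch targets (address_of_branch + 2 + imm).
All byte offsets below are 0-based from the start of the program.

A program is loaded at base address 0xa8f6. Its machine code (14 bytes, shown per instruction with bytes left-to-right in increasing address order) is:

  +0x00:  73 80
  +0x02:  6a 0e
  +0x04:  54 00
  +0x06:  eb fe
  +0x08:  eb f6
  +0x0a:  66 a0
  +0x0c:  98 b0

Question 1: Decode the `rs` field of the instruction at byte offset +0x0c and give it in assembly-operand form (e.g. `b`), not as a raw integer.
d

[0c] 98 b0 → 0x98b0
  opcode bits[15:10]=0x26: lsl/RR
  rd: (w>>7)&0x7=0x1 → b
  rs: (w>>4)&0x7=0x3 → d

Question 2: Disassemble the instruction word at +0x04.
neg a

off 0x04: read 54 00 as big → 0x5400
  op=0x5400>>10=0x15 ⇒ neg (R)
  [9:7] rd=0 = a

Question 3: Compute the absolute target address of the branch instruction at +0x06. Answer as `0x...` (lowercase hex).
0xa8fc

[06] eb fe → 0xebfe
  top 6b → 0x3a → bne [J]
  imm@[9:0]=0x3fe (s10→-2) ⇒ #-2
  target = base 0xa8f6 + off 0x06 + 2 + imm -2 = 0xa8fc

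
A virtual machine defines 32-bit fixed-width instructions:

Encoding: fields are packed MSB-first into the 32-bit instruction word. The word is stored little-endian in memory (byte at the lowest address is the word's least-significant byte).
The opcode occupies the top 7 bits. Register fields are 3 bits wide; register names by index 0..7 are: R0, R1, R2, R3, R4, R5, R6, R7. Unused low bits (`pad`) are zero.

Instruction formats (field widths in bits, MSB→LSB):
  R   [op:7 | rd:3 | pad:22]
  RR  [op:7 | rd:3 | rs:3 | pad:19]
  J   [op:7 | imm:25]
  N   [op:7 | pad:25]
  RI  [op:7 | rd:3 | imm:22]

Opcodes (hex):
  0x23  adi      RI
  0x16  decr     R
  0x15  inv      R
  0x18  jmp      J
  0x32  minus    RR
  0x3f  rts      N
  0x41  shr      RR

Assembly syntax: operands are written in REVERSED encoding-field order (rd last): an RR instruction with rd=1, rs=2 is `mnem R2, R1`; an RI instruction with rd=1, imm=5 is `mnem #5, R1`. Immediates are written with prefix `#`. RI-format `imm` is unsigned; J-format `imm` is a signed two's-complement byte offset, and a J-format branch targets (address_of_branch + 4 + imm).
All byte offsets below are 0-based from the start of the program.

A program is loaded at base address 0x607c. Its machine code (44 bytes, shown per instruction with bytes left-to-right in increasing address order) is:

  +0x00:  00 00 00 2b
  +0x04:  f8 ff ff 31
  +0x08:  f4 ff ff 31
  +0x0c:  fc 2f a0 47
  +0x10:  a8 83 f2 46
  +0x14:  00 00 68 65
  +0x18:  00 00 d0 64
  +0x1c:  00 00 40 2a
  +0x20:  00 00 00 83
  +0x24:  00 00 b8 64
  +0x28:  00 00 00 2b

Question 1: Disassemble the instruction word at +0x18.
minus R2, R3

@+18  little-endian(00 00 d0 64) = 0x64d00000
  top 7b → 0x32 → minus [RR]
  rd: (w>>22)&0x7=0x3 → R3
  rs: (w>>19)&0x7=0x2 → R2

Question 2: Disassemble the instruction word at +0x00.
inv R4

[00] 00 00 00 2b → 0x2b000000
  op=0x2b000000>>25=0x15 ⇒ inv (R)
  [24:22] rd=4 = R4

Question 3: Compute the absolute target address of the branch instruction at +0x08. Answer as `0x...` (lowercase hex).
+0x08: f4 ff ff 31 ⇒ word 0x31fffff4 (little)
  op=0x31fffff4>>25=0x18 ⇒ jmp (J)
  imm: (w>>0)&0x1ffffff=0x1fffff4 (s25→-12) → #-12
  target = base 0x607c + off 0x08 + 4 + imm -12 = 0x607c

0x607c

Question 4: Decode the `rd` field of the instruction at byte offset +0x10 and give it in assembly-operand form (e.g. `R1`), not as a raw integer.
+0x10: a8 83 f2 46 ⇒ word 0x46f283a8 (little)
  op=0x46f283a8>>25=0x23 ⇒ adi (RI)
  rd: (w>>22)&0x7=0x3 → R3
  imm: (w>>0)&0x3fffff=0x3283a8 → #3310504

R3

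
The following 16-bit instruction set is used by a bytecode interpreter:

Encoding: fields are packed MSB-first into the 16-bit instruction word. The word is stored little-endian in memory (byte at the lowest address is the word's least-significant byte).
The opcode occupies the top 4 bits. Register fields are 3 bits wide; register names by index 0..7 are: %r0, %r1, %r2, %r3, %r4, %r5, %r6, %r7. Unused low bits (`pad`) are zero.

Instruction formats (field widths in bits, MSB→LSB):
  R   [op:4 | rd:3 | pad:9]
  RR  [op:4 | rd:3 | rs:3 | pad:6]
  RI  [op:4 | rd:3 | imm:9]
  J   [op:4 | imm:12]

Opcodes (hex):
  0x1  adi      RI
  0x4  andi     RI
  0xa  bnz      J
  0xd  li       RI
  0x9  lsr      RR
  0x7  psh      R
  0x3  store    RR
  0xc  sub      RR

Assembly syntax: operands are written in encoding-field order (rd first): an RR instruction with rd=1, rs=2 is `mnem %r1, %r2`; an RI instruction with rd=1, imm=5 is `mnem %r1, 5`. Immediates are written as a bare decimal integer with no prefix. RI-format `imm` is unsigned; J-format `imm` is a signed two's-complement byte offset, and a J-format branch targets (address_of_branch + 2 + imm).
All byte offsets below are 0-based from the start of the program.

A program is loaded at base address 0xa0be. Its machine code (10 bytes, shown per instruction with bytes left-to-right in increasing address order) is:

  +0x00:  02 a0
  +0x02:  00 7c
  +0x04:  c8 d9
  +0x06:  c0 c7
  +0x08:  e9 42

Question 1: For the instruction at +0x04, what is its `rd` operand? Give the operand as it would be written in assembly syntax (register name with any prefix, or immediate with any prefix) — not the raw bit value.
+0x04: c8 d9 ⇒ word 0xd9c8 (little)
  op=0xd9c8>>12=0xd ⇒ li (RI)
  [11:9] rd=4 = %r4
  [8:0] imm=456 = 456

%r4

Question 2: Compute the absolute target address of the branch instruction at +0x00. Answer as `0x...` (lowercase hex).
0xa0c2

+0x00: 02 a0 ⇒ word 0xa002 (little)
  opcode bits[15:12]=0xa: bnz/J
  [11:0] imm=2 = 2
  target = base 0xa0be + off 0x00 + 2 + imm 2 = 0xa0c2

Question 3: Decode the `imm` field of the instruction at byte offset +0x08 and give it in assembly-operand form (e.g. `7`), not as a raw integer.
@+08  little-endian(e9 42) = 0x42e9
  op=0x42e9>>12=0x4 ⇒ andi (RI)
  rd: (w>>9)&0x7=0x1 → %r1
  imm: (w>>0)&0x1ff=0xe9 → 233

233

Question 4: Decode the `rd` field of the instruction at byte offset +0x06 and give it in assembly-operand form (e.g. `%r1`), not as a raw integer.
%r3

@+06  little-endian(c0 c7) = 0xc7c0
  top 4b → 0xc → sub [RR]
  rd: (w>>9)&0x7=0x3 → %r3
  rs: (w>>6)&0x7=0x7 → %r7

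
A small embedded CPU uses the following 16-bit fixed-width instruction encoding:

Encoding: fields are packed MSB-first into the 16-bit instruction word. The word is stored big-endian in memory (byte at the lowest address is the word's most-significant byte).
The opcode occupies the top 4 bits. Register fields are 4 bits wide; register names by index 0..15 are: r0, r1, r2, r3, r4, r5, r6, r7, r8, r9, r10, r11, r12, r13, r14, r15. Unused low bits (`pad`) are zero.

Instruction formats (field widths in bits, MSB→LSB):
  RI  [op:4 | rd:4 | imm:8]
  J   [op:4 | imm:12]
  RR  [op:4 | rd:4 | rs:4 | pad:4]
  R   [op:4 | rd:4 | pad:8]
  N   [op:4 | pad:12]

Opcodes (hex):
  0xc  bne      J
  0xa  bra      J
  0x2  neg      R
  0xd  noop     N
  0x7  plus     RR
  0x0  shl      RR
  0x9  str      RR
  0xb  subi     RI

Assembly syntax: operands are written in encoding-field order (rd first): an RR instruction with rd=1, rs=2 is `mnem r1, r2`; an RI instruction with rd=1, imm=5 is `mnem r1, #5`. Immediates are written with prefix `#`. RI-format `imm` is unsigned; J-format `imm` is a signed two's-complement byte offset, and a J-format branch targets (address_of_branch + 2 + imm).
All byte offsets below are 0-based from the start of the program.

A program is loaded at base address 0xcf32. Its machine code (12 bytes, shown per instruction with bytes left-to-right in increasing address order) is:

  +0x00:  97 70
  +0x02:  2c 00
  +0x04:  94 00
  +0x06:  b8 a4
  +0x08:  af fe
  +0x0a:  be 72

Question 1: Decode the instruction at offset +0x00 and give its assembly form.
str r7, r7

off 0x00: read 97 70 as big → 0x9770
  top 4b → 0x9 → str [RR]
  rd: (w>>8)&0xf=0x7 → r7
  rs: (w>>4)&0xf=0x7 → r7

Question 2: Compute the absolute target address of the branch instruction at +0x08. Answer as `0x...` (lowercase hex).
0xcf3a

@+08  big-endian(af fe) = 0xaffe
  op=0xaffe>>12=0xa ⇒ bra (J)
  [11:0] imm=4094 (s12→-2) = #-2
  target = base 0xcf32 + off 0x08 + 2 + imm -2 = 0xcf3a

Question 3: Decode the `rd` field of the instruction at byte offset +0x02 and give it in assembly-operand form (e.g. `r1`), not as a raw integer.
+0x02: 2c 00 ⇒ word 0x2c00 (big)
  op=0x2c00>>12=0x2 ⇒ neg (R)
  rd@[11:8]=0xc ⇒ r12

r12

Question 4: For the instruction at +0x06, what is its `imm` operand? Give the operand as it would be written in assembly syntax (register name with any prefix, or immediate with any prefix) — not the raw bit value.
+0x06: b8 a4 ⇒ word 0xb8a4 (big)
  top 4b → 0xb → subi [RI]
  rd@[11:8]=0x8 ⇒ r8
  imm@[7:0]=0xa4 ⇒ #164

#164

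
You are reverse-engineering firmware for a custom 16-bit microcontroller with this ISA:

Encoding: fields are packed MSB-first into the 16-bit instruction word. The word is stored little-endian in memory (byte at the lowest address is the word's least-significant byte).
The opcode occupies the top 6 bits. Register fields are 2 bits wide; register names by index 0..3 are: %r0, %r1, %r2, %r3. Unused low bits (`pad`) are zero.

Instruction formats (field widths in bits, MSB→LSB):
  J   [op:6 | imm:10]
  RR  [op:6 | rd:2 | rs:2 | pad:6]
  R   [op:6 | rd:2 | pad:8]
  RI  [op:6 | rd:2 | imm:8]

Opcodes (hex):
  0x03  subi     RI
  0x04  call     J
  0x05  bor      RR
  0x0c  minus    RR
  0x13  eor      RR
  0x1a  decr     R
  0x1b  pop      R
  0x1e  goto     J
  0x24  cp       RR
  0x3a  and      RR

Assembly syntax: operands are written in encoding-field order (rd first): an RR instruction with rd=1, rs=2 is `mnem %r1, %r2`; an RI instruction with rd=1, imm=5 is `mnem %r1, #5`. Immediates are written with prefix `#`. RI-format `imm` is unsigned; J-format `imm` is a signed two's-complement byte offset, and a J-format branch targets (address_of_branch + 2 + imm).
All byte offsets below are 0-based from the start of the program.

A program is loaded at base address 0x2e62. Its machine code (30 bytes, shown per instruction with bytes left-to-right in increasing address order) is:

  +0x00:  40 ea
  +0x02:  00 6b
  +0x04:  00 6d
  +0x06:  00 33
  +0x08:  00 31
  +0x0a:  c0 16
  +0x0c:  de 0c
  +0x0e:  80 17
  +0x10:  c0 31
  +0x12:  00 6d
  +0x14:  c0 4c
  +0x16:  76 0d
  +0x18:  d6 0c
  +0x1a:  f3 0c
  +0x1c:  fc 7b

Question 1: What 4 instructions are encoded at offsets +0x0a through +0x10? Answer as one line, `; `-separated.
bor %r2, %r3; subi %r0, #222; bor %r3, %r2; minus %r1, %r3

off 0x0a: read c0 16 as little → 0x16c0
  top 6b → 0x5 → bor [RR]
  rd: (w>>8)&0x3=0x2 → %r2
  rs: (w>>6)&0x3=0x3 → %r3
off 0x0c: read de 0c as little → 0x0cde
  top 6b → 0x3 → subi [RI]
  rd: (w>>8)&0x3=0x0 → %r0
  imm: (w>>0)&0xff=0xde → #222
off 0x0e: read 80 17 as little → 0x1780
  top 6b → 0x5 → bor [RR]
  rd: (w>>8)&0x3=0x3 → %r3
  rs: (w>>6)&0x3=0x2 → %r2
off 0x10: read c0 31 as little → 0x31c0
  top 6b → 0xc → minus [RR]
  rd: (w>>8)&0x3=0x1 → %r1
  rs: (w>>6)&0x3=0x3 → %r3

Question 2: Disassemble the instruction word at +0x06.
minus %r3, %r0

[06] 00 33 → 0x3300
  top 6b → 0xc → minus [RR]
  rd@[9:8]=0x3 ⇒ %r3
  rs@[7:6]=0x0 ⇒ %r0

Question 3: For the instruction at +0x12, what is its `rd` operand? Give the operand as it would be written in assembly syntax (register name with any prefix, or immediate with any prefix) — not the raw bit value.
+0x12: 00 6d ⇒ word 0x6d00 (little)
  opcode bits[15:10]=0x1b: pop/R
  rd@[9:8]=0x1 ⇒ %r1

%r1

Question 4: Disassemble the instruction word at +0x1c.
[1c] fc 7b → 0x7bfc
  top 6b → 0x1e → goto [J]
  [9:0] imm=1020 (s10→-4) = #-4

goto #-4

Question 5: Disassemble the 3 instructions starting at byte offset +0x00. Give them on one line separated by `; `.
and %r2, %r1; decr %r3; pop %r1

off 0x00: read 40 ea as little → 0xea40
  op=0xea40>>10=0x3a ⇒ and (RR)
  [9:8] rd=2 = %r2
  [7:6] rs=1 = %r1
off 0x02: read 00 6b as little → 0x6b00
  op=0x6b00>>10=0x1a ⇒ decr (R)
  [9:8] rd=3 = %r3
off 0x04: read 00 6d as little → 0x6d00
  op=0x6d00>>10=0x1b ⇒ pop (R)
  [9:8] rd=1 = %r1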